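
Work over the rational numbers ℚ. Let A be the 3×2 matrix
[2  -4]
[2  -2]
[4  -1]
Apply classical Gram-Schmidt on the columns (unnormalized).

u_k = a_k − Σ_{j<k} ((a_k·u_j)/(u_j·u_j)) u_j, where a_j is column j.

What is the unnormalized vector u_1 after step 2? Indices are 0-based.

u_1 = (-8/3, -2/3, 5/3)

Step 1: u_0 = a_0 = (2, 2, 4).
Step 2: u_1 = a_1 − (-2/3)·u_0 = (-8/3, -2/3, 5/3).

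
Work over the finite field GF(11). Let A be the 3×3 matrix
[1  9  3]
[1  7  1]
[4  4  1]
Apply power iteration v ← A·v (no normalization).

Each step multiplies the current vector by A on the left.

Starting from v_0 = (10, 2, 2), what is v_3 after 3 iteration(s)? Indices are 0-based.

v_3 = (8, 7, 1)

v_0 = (10, 2, 2).
v_1 = A·v_0 = (1, 4, 6).
v_2 = A·v_1 = (0, 2, 4).
v_3 = A·v_2 = (8, 7, 1).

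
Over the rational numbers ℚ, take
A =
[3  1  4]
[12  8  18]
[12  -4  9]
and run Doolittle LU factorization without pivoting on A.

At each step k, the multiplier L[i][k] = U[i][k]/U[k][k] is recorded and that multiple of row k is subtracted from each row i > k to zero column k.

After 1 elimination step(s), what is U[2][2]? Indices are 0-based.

Step 1: pivot at (0,0) is 3.
  row1 ← row1 − (4)·row0  ⇒  L[1][0]=4, U row1=(0, 4, 2)
  row2 ← row2 − (4)·row0  ⇒  L[2][0]=4, U row2=(0, -8, -7)

U[2][2] = -7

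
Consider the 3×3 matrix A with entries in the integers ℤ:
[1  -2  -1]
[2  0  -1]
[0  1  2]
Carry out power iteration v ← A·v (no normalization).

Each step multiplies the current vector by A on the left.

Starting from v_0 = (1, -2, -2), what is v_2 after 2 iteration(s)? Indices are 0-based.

v_0 = (1, -2, -2).
v_1 = A·v_0 = (7, 4, -6).
v_2 = A·v_1 = (5, 20, -8).

v_2 = (5, 20, -8)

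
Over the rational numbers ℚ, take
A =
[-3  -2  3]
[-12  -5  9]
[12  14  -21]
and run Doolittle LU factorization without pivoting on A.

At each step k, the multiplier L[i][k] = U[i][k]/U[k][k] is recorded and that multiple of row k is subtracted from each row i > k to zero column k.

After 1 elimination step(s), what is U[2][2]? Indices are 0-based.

U[2][2] = -9

Step 1: pivot at (0,0) is -3.
  row1 ← row1 − (4)·row0  ⇒  L[1][0]=4, U row1=(0, 3, -3)
  row2 ← row2 − (-4)·row0  ⇒  L[2][0]=-4, U row2=(0, 6, -9)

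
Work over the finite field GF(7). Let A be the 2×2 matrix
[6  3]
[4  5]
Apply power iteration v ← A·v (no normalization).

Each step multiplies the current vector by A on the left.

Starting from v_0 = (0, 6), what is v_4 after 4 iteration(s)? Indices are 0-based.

v_4 = (2, 0)

v_0 = (0, 6).
v_1 = A·v_0 = (4, 2).
v_2 = A·v_1 = (2, 5).
v_3 = A·v_2 = (6, 5).
v_4 = A·v_3 = (2, 0).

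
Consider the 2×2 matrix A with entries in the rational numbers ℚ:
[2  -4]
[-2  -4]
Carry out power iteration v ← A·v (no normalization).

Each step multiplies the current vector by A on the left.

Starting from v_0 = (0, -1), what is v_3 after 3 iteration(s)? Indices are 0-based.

v_3 = (80, 112)

v_0 = (0, -1).
v_1 = A·v_0 = (4, 4).
v_2 = A·v_1 = (-8, -24).
v_3 = A·v_2 = (80, 112).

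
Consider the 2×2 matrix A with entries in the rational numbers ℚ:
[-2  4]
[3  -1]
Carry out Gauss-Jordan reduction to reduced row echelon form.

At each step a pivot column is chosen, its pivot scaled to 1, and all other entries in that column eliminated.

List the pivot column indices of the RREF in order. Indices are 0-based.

pivot columns: 0, 1

[1] R0 /= -2  ⇒  (1, -2)
     R1 -= 3·R0  ⇒  (0, 5)
[2] R1 /= 5  ⇒  (0, 1)
     R0 -= -2·R1  ⇒  (1, 0)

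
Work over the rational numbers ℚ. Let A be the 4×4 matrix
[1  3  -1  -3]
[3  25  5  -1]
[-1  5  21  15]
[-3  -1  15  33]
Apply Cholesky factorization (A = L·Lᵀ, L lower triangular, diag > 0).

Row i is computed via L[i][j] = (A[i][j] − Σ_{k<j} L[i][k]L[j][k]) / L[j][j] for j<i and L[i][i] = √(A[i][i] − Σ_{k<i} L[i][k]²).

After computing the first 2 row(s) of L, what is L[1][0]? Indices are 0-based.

L[1][0] = 3

Step 1: L[0][0] = √(1) = 1.
  L[1][0] = (3) / L[0][0] = 3.
Step 2: L[1][1] = √(16) = 4.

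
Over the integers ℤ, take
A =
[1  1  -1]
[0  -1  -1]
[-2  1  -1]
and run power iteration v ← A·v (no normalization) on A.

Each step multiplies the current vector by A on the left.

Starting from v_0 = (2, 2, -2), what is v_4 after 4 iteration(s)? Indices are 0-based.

v_0 = (2, 2, -2).
v_1 = A·v_0 = (6, 0, 0).
v_2 = A·v_1 = (6, 0, -12).
v_3 = A·v_2 = (18, 12, 0).
v_4 = A·v_3 = (30, -12, -24).

v_4 = (30, -12, -24)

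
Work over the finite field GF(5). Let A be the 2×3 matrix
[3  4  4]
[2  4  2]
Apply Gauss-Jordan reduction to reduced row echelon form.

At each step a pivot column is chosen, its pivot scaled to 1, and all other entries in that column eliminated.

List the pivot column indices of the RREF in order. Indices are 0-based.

[1] R0 /= 3  ⇒  (1, 3, 3)
     R1 -= 2·R0  ⇒  (0, 3, 1)
[2] R1 /= 3  ⇒  (0, 1, 2)
     R0 -= 3·R1  ⇒  (1, 0, 2)

pivot columns: 0, 1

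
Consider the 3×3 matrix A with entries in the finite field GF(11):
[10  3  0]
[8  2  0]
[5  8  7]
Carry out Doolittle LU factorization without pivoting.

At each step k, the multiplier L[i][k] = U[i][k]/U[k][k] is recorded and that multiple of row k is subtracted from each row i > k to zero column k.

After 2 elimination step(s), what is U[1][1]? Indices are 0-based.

U[1][1] = 4

Step 1: pivot at (0,0) is 10.
  row1 ← row1 − (3)·row0  ⇒  L[1][0]=3, U row1=(0, 4, 0)
  row2 ← row2 − (6)·row0  ⇒  L[2][0]=6, U row2=(0, 1, 7)
Step 2: pivot at (1,1) is 4.
  row2 ← row2 − (3)·row1  ⇒  L[2][1]=3, U row2=(0, 0, 7)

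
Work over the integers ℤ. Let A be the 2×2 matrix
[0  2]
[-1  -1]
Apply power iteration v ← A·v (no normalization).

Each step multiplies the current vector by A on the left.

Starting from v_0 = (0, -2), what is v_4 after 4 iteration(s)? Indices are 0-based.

v_0 = (0, -2).
v_1 = A·v_0 = (-4, 2).
v_2 = A·v_1 = (4, 2).
v_3 = A·v_2 = (4, -6).
v_4 = A·v_3 = (-12, 2).

v_4 = (-12, 2)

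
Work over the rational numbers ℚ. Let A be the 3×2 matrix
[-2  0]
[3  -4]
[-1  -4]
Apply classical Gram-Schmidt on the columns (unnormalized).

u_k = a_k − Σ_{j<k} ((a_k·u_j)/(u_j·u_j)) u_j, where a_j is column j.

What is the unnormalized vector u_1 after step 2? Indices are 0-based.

u_1 = (-8/7, -16/7, -32/7)

Step 1: u_0 = a_0 = (-2, 3, -1).
Step 2: u_1 = a_1 − (-4/7)·u_0 = (-8/7, -16/7, -32/7).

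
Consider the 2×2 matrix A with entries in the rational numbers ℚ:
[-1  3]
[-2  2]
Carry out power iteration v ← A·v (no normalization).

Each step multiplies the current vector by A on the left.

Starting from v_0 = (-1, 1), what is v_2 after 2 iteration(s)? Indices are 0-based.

v_0 = (-1, 1).
v_1 = A·v_0 = (4, 4).
v_2 = A·v_1 = (8, 0).

v_2 = (8, 0)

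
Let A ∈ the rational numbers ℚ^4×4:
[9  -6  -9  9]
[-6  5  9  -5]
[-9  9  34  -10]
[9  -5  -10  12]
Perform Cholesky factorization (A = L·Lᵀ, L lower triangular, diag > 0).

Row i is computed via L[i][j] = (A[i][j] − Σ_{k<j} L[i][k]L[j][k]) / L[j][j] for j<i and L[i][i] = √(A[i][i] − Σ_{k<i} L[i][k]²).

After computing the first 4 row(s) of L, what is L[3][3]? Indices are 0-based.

L[3][3] = 1

Step 1: L[0][0] = √(9) = 3.
  L[1][0] = (-6) / L[0][0] = -2.
Step 2: L[1][1] = √(1) = 1.
  L[2][0] = (-9) / L[0][0] = -3.
  L[2][1] = (3) / L[1][1] = 3.
Step 3: L[2][2] = √(16) = 4.
  L[3][0] = (9) / L[0][0] = 3.
  L[3][1] = (1) / L[1][1] = 1.
  L[3][2] = (-4) / L[2][2] = -1.
Step 4: L[3][3] = √(1) = 1.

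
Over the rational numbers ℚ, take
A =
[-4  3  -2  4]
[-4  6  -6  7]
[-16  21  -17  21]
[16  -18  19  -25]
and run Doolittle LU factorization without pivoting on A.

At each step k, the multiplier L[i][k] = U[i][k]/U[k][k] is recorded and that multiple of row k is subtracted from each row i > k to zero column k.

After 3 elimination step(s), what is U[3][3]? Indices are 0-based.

k=0: U[0][0]=-4
  eliminate (1,0): mult=1, new row 1: (0, 3, -4, 3); set L[1][0]=1
  eliminate (2,0): mult=4, new row 2: (0, 9, -9, 5); set L[2][0]=4
  eliminate (3,0): mult=-4, new row 3: (0, -6, 11, -9); set L[3][0]=-4
k=1: U[1][1]=3
  eliminate (2,1): mult=3, new row 2: (0, 0, 3, -4); set L[2][1]=3
  eliminate (3,1): mult=-2, new row 3: (0, 0, 3, -3); set L[3][1]=-2
k=2: U[2][2]=3
  eliminate (3,2): mult=1, new row 3: (0, 0, 0, 1); set L[3][2]=1

U[3][3] = 1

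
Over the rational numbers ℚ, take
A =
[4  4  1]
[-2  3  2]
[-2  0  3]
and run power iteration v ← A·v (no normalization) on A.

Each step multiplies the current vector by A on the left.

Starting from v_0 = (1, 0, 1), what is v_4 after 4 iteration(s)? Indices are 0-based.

v_4 = (-203, -456, -279)

v_0 = (1, 0, 1).
v_1 = A·v_0 = (5, 0, 1).
v_2 = A·v_1 = (21, -8, -7).
v_3 = A·v_2 = (45, -80, -63).
v_4 = A·v_3 = (-203, -456, -279).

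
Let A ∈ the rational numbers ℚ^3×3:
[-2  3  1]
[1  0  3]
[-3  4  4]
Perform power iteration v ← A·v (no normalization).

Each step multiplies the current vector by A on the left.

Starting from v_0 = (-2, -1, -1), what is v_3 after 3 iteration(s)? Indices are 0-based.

v_3 = (-12, -101, -85)

v_0 = (-2, -1, -1).
v_1 = A·v_0 = (0, -5, -2).
v_2 = A·v_1 = (-17, -6, -28).
v_3 = A·v_2 = (-12, -101, -85).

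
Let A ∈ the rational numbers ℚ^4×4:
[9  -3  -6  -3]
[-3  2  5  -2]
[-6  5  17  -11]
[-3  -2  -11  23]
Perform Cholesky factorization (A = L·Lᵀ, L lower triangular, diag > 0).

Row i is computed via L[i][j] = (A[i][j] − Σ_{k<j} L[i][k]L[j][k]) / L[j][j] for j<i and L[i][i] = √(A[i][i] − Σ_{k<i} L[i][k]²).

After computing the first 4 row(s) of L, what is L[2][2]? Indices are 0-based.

L[2][2] = 2

Step 1: L[0][0] = √(9) = 3.
  L[1][0] = (-3) / L[0][0] = -1.
Step 2: L[1][1] = √(1) = 1.
  L[2][0] = (-6) / L[0][0] = -2.
  L[2][1] = (3) / L[1][1] = 3.
Step 3: L[2][2] = √(4) = 2.
  L[3][0] = (-3) / L[0][0] = -1.
  L[3][1] = (-3) / L[1][1] = -3.
  L[3][2] = (-4) / L[2][2] = -2.
Step 4: L[3][3] = √(9) = 3.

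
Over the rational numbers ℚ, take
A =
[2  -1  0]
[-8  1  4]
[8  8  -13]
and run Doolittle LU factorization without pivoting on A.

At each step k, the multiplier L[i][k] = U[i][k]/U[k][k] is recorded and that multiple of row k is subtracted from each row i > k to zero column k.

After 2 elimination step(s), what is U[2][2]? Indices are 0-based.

k=0: U[0][0]=2
  eliminate (1,0): mult=-4, new row 1: (0, -3, 4); set L[1][0]=-4
  eliminate (2,0): mult=4, new row 2: (0, 12, -13); set L[2][0]=4
k=1: U[1][1]=-3
  eliminate (2,1): mult=-4, new row 2: (0, 0, 3); set L[2][1]=-4

U[2][2] = 3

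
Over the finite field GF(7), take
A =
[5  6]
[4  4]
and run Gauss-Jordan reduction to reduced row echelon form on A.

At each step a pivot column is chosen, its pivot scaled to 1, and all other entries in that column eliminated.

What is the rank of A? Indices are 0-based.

rank = 2

pivot(0,0)=5: scale R0 → (1, 4)
  clear (1,0): R1 −= (4)R0 → (0, 2)
pivot(1,1)=2: scale R1 → (0, 1)
  clear (0,1): R0 −= (4)R1 → (1, 0)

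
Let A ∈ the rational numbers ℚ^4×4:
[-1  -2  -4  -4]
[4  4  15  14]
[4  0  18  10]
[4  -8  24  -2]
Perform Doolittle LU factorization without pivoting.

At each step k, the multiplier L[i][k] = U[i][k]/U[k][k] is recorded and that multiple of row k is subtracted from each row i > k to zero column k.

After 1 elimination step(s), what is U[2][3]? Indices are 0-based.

Step 1: pivot at (0,0) is -1.
  row1 ← row1 − (-4)·row0  ⇒  L[1][0]=-4, U row1=(0, -4, -1, -2)
  row2 ← row2 − (-4)·row0  ⇒  L[2][0]=-4, U row2=(0, -8, 2, -6)
  row3 ← row3 − (-4)·row0  ⇒  L[3][0]=-4, U row3=(0, -16, 8, -18)

U[2][3] = -6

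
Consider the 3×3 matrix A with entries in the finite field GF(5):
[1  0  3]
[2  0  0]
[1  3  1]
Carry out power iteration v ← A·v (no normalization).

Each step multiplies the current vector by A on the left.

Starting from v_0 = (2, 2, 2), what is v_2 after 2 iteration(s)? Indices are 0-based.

v_2 = (3, 1, 0)

v_0 = (2, 2, 2).
v_1 = A·v_0 = (3, 4, 0).
v_2 = A·v_1 = (3, 1, 0).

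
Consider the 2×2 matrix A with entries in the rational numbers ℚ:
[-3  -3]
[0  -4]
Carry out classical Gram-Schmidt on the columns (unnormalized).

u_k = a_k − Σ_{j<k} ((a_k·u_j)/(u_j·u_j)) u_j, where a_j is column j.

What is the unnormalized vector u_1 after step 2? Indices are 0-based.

Step 1: u_0 = a_0 = (-3, 0).
Step 2: u_1 = a_1 − (1)·u_0 = (0, -4).

u_1 = (0, -4)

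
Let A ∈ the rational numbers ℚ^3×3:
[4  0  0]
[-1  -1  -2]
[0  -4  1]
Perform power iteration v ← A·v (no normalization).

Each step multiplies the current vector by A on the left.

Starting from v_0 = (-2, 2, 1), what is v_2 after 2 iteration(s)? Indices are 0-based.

v_2 = (-32, 24, 1)

v_0 = (-2, 2, 1).
v_1 = A·v_0 = (-8, -2, -7).
v_2 = A·v_1 = (-32, 24, 1).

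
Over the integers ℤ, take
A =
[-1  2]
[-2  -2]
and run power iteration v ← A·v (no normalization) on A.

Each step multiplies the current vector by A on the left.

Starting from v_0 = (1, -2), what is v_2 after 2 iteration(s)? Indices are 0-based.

v_2 = (9, 6)

v_0 = (1, -2).
v_1 = A·v_0 = (-5, 2).
v_2 = A·v_1 = (9, 6).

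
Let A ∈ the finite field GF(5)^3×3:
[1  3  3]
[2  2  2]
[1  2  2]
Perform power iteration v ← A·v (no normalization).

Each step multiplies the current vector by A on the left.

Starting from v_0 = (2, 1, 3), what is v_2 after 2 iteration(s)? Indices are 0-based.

v_0 = (2, 1, 3).
v_1 = A·v_0 = (4, 2, 0).
v_2 = A·v_1 = (0, 2, 3).

v_2 = (0, 2, 3)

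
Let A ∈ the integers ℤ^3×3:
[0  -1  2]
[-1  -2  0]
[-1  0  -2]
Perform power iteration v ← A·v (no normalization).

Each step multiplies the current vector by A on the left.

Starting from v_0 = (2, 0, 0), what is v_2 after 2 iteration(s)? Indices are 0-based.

v_2 = (-2, 4, 4)

v_0 = (2, 0, 0).
v_1 = A·v_0 = (0, -2, -2).
v_2 = A·v_1 = (-2, 4, 4).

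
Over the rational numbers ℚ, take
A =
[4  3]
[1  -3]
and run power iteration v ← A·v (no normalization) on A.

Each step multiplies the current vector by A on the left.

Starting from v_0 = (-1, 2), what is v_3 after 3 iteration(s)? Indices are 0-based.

v_3 = (17, -82)

v_0 = (-1, 2).
v_1 = A·v_0 = (2, -7).
v_2 = A·v_1 = (-13, 23).
v_3 = A·v_2 = (17, -82).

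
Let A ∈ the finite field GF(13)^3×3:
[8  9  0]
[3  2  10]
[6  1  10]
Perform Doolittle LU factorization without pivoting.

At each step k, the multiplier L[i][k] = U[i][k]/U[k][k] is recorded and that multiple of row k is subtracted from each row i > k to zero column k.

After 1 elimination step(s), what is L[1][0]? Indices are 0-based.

L[1][0] = 2

k=0: U[0][0]=8
  eliminate (1,0): mult=2, new row 1: (0, 10, 10); set L[1][0]=2
  eliminate (2,0): mult=4, new row 2: (0, 4, 10); set L[2][0]=4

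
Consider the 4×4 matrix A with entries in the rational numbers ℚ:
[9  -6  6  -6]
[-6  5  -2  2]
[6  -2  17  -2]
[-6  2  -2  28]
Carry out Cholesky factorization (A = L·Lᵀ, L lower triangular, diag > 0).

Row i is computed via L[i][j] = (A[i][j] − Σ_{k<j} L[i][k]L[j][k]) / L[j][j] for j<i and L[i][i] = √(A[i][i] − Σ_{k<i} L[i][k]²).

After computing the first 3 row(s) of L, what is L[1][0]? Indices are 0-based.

Step 1: L[0][0] = √(9) = 3.
  L[1][0] = (-6) / L[0][0] = -2.
Step 2: L[1][1] = √(1) = 1.
  L[2][0] = (6) / L[0][0] = 2.
  L[2][1] = (2) / L[1][1] = 2.
Step 3: L[2][2] = √(9) = 3.

L[1][0] = -2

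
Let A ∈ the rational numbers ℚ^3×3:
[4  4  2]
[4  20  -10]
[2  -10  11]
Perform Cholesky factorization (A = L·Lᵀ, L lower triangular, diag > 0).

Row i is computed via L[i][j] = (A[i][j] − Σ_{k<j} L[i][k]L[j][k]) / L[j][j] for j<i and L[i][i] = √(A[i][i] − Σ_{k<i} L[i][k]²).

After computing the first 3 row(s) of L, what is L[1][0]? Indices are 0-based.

Step 1: L[0][0] = √(4) = 2.
  L[1][0] = (4) / L[0][0] = 2.
Step 2: L[1][1] = √(16) = 4.
  L[2][0] = (2) / L[0][0] = 1.
  L[2][1] = (-12) / L[1][1] = -3.
Step 3: L[2][2] = √(1) = 1.

L[1][0] = 2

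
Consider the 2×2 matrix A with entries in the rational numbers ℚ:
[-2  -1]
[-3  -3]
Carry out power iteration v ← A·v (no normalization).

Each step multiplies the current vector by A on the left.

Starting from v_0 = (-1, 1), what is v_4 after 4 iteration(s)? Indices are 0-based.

v_0 = (-1, 1).
v_1 = A·v_0 = (1, 0).
v_2 = A·v_1 = (-2, -3).
v_3 = A·v_2 = (7, 15).
v_4 = A·v_3 = (-29, -66).

v_4 = (-29, -66)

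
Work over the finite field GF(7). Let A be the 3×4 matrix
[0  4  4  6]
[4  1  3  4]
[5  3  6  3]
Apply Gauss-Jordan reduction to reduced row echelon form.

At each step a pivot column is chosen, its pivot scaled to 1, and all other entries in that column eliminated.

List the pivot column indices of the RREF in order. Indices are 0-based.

pivot columns: 0, 1, 2

step 1: exchange rows 0,1
step 1: normalize row 0 (÷4) = (1, 2, 6, 1)
  row 2: subtract 5×row0 = (0, 0, 4, 5)
step 2: normalize row 1 (÷4) = (0, 1, 1, 5)
  row 0: subtract 2×row1 = (1, 0, 4, 5)
step 3: normalize row 2 (÷4) = (0, 0, 1, 3)
  row 0: subtract 4×row2 = (1, 0, 0, 0)
  row 1: subtract 1×row2 = (0, 1, 0, 2)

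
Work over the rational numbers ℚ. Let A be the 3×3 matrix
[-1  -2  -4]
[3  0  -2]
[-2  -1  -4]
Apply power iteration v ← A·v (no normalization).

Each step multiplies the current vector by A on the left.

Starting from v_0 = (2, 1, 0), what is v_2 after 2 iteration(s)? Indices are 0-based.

v_0 = (2, 1, 0).
v_1 = A·v_0 = (-4, 6, -5).
v_2 = A·v_1 = (12, -2, 22).

v_2 = (12, -2, 22)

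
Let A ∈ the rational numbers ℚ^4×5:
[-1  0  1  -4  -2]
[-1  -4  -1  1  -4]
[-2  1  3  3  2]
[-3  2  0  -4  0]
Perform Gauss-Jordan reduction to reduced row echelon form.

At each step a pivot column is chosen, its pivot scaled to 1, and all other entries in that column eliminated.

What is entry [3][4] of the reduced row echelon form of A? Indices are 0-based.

step 1: normalize row 0 (÷-1) = (1, 0, -1, 4, 2)
  row 1: subtract -1×row0 = (0, -4, -2, 5, -2)
  row 2: subtract -2×row0 = (0, 1, 1, 11, 6)
  row 3: subtract -3×row0 = (0, 2, -3, 8, 6)
step 2: normalize row 1 (÷-4) = (0, 1, 1/2, -5/4, 1/2)
  row 2: subtract 1×row1 = (0, 0, 1/2, 49/4, 11/2)
  row 3: subtract 2×row1 = (0, 0, -4, 21/2, 5)
step 3: normalize row 2 (÷1/2) = (0, 0, 1, 49/2, 11)
  row 0: subtract -1×row2 = (1, 0, 0, 57/2, 13)
  row 1: subtract 1/2×row2 = (0, 1, 0, -27/2, -5)
  row 3: subtract -4×row2 = (0, 0, 0, 217/2, 49)
step 4: normalize row 3 (÷217/2) = (0, 0, 0, 1, 14/31)
  row 0: subtract 57/2×row3 = (1, 0, 0, 0, 4/31)
  row 1: subtract -27/2×row3 = (0, 1, 0, 0, 34/31)
  row 2: subtract 49/2×row3 = (0, 0, 1, 0, -2/31)

M[3][4] = 14/31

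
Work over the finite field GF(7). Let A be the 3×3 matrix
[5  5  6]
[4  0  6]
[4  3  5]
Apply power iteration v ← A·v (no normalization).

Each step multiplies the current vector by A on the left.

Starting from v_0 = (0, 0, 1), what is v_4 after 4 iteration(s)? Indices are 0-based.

v_4 = (2, 5, 6)

v_0 = (0, 0, 1).
v_1 = A·v_0 = (6, 6, 5).
v_2 = A·v_1 = (6, 5, 4).
v_3 = A·v_2 = (2, 6, 3).
v_4 = A·v_3 = (2, 5, 6).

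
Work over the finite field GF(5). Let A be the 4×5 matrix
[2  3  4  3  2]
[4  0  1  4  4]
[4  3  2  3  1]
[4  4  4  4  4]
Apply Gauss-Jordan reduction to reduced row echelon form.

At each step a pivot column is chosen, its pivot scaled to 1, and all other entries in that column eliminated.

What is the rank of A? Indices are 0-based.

rank = 4

step 1: normalize row 0 (÷2) = (1, 4, 2, 4, 1)
  row 1: subtract 4×row0 = (0, 4, 3, 3, 0)
  row 2: subtract 4×row0 = (0, 2, 4, 2, 2)
  row 3: subtract 4×row0 = (0, 3, 1, 3, 0)
step 2: normalize row 1 (÷4) = (0, 1, 2, 2, 0)
  row 0: subtract 4×row1 = (1, 0, 4, 1, 1)
  row 2: subtract 2×row1 = (0, 0, 0, 3, 2)
  row 3: subtract 3×row1 = (0, 0, 0, 2, 0)
skip col 2 (zero from row 2)
step 3: normalize row 2 (÷3) = (0, 0, 0, 1, 4)
  row 0: subtract 1×row2 = (1, 0, 4, 0, 2)
  row 1: subtract 2×row2 = (0, 1, 2, 0, 2)
  row 3: subtract 2×row2 = (0, 0, 0, 0, 2)
step 4: normalize row 3 (÷2) = (0, 0, 0, 0, 1)
  row 0: subtract 2×row3 = (1, 0, 4, 0, 0)
  row 1: subtract 2×row3 = (0, 1, 2, 0, 0)
  row 2: subtract 4×row3 = (0, 0, 0, 1, 0)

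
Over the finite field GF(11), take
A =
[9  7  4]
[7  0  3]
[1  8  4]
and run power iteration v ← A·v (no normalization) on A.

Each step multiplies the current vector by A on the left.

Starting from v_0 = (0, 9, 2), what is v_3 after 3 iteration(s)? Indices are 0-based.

v_3 = (7, 8, 7)

v_0 = (0, 9, 2).
v_1 = A·v_0 = (5, 6, 3).
v_2 = A·v_1 = (0, 0, 10).
v_3 = A·v_2 = (7, 8, 7).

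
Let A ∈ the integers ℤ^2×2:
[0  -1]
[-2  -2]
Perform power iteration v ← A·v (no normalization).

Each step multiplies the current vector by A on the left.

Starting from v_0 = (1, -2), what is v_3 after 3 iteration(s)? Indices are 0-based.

v_3 = (8, 20)

v_0 = (1, -2).
v_1 = A·v_0 = (2, 2).
v_2 = A·v_1 = (-2, -8).
v_3 = A·v_2 = (8, 20).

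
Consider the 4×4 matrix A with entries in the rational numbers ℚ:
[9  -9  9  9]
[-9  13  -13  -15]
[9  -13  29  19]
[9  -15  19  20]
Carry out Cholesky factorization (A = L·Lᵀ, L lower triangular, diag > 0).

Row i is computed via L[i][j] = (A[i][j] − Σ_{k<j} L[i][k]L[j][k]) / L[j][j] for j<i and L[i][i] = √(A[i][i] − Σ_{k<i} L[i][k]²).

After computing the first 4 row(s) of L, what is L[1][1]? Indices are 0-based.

Step 1: L[0][0] = √(9) = 3.
  L[1][0] = (-9) / L[0][0] = -3.
Step 2: L[1][1] = √(4) = 2.
  L[2][0] = (9) / L[0][0] = 3.
  L[2][1] = (-4) / L[1][1] = -2.
Step 3: L[2][2] = √(16) = 4.
  L[3][0] = (9) / L[0][0] = 3.
  L[3][1] = (-6) / L[1][1] = -3.
  L[3][2] = (4) / L[2][2] = 1.
Step 4: L[3][3] = √(1) = 1.

L[1][1] = 2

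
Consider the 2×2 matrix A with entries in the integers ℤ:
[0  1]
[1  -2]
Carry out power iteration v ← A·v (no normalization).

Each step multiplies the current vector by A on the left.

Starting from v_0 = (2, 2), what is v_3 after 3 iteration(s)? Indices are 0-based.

v_0 = (2, 2).
v_1 = A·v_0 = (2, -2).
v_2 = A·v_1 = (-2, 6).
v_3 = A·v_2 = (6, -14).

v_3 = (6, -14)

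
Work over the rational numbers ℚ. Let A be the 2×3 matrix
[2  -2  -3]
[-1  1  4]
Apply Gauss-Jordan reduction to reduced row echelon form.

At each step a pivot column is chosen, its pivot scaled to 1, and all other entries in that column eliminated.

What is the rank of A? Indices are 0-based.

rank = 2

[1] R0 /= 2  ⇒  (1, -1, -3/2)
     R1 -= -1·R0  ⇒  (0, 0, 5/2)
column 1 empty below row 1
[2] R1 /= 5/2  ⇒  (0, 0, 1)
     R0 -= -3/2·R1  ⇒  (1, -1, 0)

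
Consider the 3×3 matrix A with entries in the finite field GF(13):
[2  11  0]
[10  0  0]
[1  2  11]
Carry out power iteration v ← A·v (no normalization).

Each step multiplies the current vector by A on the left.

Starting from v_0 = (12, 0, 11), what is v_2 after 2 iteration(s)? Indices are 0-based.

v_2 = (3, 6, 11)

v_0 = (12, 0, 11).
v_1 = A·v_0 = (11, 3, 3).
v_2 = A·v_1 = (3, 6, 11).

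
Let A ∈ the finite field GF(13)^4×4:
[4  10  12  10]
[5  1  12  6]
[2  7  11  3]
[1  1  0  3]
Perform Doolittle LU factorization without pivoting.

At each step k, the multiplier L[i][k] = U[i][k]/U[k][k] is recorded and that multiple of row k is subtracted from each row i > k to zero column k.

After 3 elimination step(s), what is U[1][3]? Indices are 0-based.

U[1][3] = 0

Step 1: pivot at (0,0) is 4.
  row1 ← row1 − (11)·row0  ⇒  L[1][0]=11, U row1=(0, 8, 10, 0)
  row2 ← row2 − (7)·row0  ⇒  L[2][0]=7, U row2=(0, 2, 5, 11)
  row3 ← row3 − (10)·row0  ⇒  L[3][0]=10, U row3=(0, 5, 10, 7)
Step 2: pivot at (1,1) is 8.
  row2 ← row2 − (10)·row1  ⇒  L[2][1]=10, U row2=(0, 0, 9, 11)
  row3 ← row3 − (12)·row1  ⇒  L[3][1]=12, U row3=(0, 0, 7, 7)
Step 3: pivot at (2,2) is 9.
  row3 ← row3 − (8)·row2  ⇒  L[3][2]=8, U row3=(0, 0, 0, 10)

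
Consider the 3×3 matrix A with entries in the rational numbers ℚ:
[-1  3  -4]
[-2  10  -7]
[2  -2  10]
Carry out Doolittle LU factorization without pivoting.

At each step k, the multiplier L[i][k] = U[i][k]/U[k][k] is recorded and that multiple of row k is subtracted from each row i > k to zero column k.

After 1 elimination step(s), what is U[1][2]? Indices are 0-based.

U[1][2] = 1

[col 0] pivot -1
  R1 -= 2*R0 → (0, 4, 1)  (L[1][0] := 2)
  R2 -= -2*R0 → (0, 4, 2)  (L[2][0] := -2)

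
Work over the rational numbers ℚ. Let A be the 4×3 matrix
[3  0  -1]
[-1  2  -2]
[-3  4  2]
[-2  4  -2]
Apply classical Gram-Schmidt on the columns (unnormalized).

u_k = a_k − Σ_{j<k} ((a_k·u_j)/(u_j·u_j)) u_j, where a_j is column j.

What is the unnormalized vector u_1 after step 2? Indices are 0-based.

Step 1: u_0 = a_0 = (3, -1, -3, -2).
Step 2: u_1 = a_1 − (-22/23)·u_0 = (66/23, 24/23, 26/23, 48/23).

u_1 = (66/23, 24/23, 26/23, 48/23)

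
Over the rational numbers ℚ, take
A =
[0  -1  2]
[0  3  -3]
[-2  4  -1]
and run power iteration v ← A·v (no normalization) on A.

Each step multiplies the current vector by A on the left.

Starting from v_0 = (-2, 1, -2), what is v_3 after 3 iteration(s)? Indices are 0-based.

v_0 = (-2, 1, -2).
v_1 = A·v_0 = (-5, 9, 10).
v_2 = A·v_1 = (11, -3, 36).
v_3 = A·v_2 = (75, -117, -70).

v_3 = (75, -117, -70)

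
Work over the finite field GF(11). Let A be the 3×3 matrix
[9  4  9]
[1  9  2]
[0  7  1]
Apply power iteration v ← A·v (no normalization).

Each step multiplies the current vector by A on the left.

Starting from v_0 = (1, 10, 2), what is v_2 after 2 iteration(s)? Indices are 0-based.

v_2 = (3, 10, 0)

v_0 = (1, 10, 2).
v_1 = A·v_0 = (1, 7, 6).
v_2 = A·v_1 = (3, 10, 0).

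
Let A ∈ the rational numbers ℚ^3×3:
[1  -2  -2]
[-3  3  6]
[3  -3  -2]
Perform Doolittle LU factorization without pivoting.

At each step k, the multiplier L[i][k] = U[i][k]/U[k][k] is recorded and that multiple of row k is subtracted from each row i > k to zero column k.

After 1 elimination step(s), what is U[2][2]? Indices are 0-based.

U[2][2] = 4

Step 1: pivot at (0,0) is 1.
  row1 ← row1 − (-3)·row0  ⇒  L[1][0]=-3, U row1=(0, -3, 0)
  row2 ← row2 − (3)·row0  ⇒  L[2][0]=3, U row2=(0, 3, 4)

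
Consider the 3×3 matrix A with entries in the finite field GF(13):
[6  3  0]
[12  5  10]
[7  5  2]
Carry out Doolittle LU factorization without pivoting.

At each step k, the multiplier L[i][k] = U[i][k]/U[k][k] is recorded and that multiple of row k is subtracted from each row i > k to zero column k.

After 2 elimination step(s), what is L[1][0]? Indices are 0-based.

L[1][0] = 2

[col 0] pivot 6
  R1 -= 2*R0 → (0, 12, 10)  (L[1][0] := 2)
  R2 -= 12*R0 → (0, 8, 2)  (L[2][0] := 12)
[col 1] pivot 12
  R2 -= 5*R1 → (0, 0, 4)  (L[2][1] := 5)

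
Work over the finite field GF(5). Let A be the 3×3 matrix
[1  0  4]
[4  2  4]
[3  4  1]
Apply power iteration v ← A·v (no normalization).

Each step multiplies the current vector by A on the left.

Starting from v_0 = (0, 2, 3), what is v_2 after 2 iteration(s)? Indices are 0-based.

v_2 = (1, 4, 1)

v_0 = (0, 2, 3).
v_1 = A·v_0 = (2, 1, 1).
v_2 = A·v_1 = (1, 4, 1).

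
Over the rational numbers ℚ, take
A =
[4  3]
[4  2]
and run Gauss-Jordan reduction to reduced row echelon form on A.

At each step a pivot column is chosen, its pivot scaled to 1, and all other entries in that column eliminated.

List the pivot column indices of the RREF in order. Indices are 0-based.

pivot(0,0)=4: scale R0 → (1, 3/4)
  clear (1,0): R1 −= (4)R0 → (0, -1)
pivot(1,1)=-1: scale R1 → (0, 1)
  clear (0,1): R0 −= (3/4)R1 → (1, 0)

pivot columns: 0, 1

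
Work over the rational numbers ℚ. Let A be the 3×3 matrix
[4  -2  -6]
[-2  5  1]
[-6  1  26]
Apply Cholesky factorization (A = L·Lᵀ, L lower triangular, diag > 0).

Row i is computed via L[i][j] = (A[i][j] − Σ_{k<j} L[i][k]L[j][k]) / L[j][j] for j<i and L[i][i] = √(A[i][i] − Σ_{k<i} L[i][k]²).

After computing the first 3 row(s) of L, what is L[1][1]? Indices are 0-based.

Step 1: L[0][0] = √(4) = 2.
  L[1][0] = (-2) / L[0][0] = -1.
Step 2: L[1][1] = √(4) = 2.
  L[2][0] = (-6) / L[0][0] = -3.
  L[2][1] = (-2) / L[1][1] = -1.
Step 3: L[2][2] = √(16) = 4.

L[1][1] = 2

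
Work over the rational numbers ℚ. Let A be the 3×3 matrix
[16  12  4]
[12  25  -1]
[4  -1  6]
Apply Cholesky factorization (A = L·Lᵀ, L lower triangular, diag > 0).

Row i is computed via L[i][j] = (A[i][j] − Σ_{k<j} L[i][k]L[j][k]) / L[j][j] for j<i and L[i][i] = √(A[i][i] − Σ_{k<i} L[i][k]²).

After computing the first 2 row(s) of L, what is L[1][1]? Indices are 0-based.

L[1][1] = 4

Step 1: L[0][0] = √(16) = 4.
  L[1][0] = (12) / L[0][0] = 3.
Step 2: L[1][1] = √(16) = 4.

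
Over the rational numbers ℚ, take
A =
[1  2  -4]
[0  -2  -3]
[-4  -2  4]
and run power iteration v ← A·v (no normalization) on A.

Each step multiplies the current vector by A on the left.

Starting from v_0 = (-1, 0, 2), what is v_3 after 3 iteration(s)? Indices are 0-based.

v_3 = (-501, -240, 708)

v_0 = (-1, 0, 2).
v_1 = A·v_0 = (-9, -6, 12).
v_2 = A·v_1 = (-69, -24, 96).
v_3 = A·v_2 = (-501, -240, 708).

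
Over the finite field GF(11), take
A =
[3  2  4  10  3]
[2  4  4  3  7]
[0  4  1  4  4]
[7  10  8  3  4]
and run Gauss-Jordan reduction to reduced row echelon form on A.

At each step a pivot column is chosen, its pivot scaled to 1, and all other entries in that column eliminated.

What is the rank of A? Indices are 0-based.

[1] R0 /= 3  ⇒  (1, 8, 5, 7, 1)
     R1 -= 2·R0  ⇒  (0, 10, 5, 0, 5)
     R3 -= 7·R0  ⇒  (0, 9, 6, 9, 8)
[2] R1 /= 10  ⇒  (0, 1, 6, 0, 6)
     R0 -= 8·R1  ⇒  (1, 0, 1, 7, 8)
     R2 -= 4·R1  ⇒  (0, 0, 10, 4, 2)
     R3 -= 9·R1  ⇒  (0, 0, 7, 9, 9)
[3] R2 /= 10  ⇒  (0, 0, 1, 7, 9)
     R0 -= 1·R2  ⇒  (1, 0, 0, 0, 10)
     R1 -= 6·R2  ⇒  (0, 1, 0, 2, 7)
     R3 -= 7·R2  ⇒  (0, 0, 0, 4, 1)
[4] R3 /= 4  ⇒  (0, 0, 0, 1, 3)
     R1 -= 2·R3  ⇒  (0, 1, 0, 0, 1)
     R2 -= 7·R3  ⇒  (0, 0, 1, 0, 10)

rank = 4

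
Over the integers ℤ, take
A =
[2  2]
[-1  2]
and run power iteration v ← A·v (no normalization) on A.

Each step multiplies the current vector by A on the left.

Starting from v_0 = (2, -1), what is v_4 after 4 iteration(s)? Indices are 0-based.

v_4 = (-88, -4)

v_0 = (2, -1).
v_1 = A·v_0 = (2, -4).
v_2 = A·v_1 = (-4, -10).
v_3 = A·v_2 = (-28, -16).
v_4 = A·v_3 = (-88, -4).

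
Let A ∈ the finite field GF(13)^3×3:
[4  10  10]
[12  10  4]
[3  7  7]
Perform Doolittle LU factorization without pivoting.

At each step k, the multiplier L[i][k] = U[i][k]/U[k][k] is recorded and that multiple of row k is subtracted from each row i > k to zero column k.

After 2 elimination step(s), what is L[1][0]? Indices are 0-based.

[col 0] pivot 4
  R1 -= 3*R0 → (0, 6, 0)  (L[1][0] := 3)
  R2 -= 4*R0 → (0, 6, 6)  (L[2][0] := 4)
[col 1] pivot 6
  R2 -= 1*R1 → (0, 0, 6)  (L[2][1] := 1)

L[1][0] = 3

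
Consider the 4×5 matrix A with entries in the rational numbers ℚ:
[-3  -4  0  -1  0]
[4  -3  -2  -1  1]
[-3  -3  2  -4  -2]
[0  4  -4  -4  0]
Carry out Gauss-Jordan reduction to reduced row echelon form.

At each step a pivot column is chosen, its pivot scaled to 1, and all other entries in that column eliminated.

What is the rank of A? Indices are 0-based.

rank = 4

step 1: normalize row 0 (÷-3) = (1, 4/3, 0, 1/3, 0)
  row 1: subtract 4×row0 = (0, -25/3, -2, -7/3, 1)
  row 2: subtract -3×row0 = (0, 1, 2, -3, -2)
step 2: normalize row 1 (÷-25/3) = (0, 1, 6/25, 7/25, -3/25)
  row 0: subtract 4/3×row1 = (1, 0, -8/25, -1/25, 4/25)
  row 2: subtract 1×row1 = (0, 0, 44/25, -82/25, -47/25)
  row 3: subtract 4×row1 = (0, 0, -124/25, -128/25, 12/25)
step 3: normalize row 2 (÷44/25) = (0, 0, 1, -41/22, -47/44)
  row 0: subtract -8/25×row2 = (1, 0, 0, -7/11, -2/11)
  row 1: subtract 6/25×row2 = (0, 1, 0, 8/11, 3/22)
  row 3: subtract -124/25×row2 = (0, 0, 0, -158/11, -53/11)
step 4: normalize row 3 (÷-158/11) = (0, 0, 0, 1, 53/158)
  row 0: subtract -7/11×row3 = (1, 0, 0, 0, 5/158)
  row 1: subtract 8/11×row3 = (0, 1, 0, 0, -17/158)
  row 2: subtract -41/22×row3 = (0, 0, 1, 0, -35/79)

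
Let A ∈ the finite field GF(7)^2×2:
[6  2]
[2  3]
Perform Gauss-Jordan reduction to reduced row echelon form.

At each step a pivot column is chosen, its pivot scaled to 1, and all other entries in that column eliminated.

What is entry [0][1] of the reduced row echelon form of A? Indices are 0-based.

pivot(0,0)=6: scale R0 → (1, 5)
  clear (1,0): R1 −= (2)R0 → (0, 0)
col 1: no nonzero at/below row 1; advance.

M[0][1] = 5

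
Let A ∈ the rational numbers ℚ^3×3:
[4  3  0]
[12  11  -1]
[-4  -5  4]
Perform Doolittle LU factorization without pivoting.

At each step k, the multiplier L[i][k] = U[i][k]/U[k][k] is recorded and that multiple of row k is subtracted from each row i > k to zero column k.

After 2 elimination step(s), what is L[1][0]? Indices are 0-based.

L[1][0] = 3

[col 0] pivot 4
  R1 -= 3*R0 → (0, 2, -1)  (L[1][0] := 3)
  R2 -= -1*R0 → (0, -2, 4)  (L[2][0] := -1)
[col 1] pivot 2
  R2 -= -1*R1 → (0, 0, 3)  (L[2][1] := -1)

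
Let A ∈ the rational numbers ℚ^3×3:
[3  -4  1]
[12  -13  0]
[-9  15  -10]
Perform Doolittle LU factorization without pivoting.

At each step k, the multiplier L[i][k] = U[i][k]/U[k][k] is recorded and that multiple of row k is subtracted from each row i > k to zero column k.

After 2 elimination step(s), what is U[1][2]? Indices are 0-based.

U[1][2] = -4

k=0: U[0][0]=3
  eliminate (1,0): mult=4, new row 1: (0, 3, -4); set L[1][0]=4
  eliminate (2,0): mult=-3, new row 2: (0, 3, -7); set L[2][0]=-3
k=1: U[1][1]=3
  eliminate (2,1): mult=1, new row 2: (0, 0, -3); set L[2][1]=1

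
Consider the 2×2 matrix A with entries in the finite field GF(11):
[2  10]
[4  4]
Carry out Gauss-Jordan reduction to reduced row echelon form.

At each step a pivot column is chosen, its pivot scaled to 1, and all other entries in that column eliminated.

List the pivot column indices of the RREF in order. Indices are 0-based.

pivot columns: 0, 1

pivot(0,0)=2: scale R0 → (1, 5)
  clear (1,0): R1 −= (4)R0 → (0, 6)
pivot(1,1)=6: scale R1 → (0, 1)
  clear (0,1): R0 −= (5)R1 → (1, 0)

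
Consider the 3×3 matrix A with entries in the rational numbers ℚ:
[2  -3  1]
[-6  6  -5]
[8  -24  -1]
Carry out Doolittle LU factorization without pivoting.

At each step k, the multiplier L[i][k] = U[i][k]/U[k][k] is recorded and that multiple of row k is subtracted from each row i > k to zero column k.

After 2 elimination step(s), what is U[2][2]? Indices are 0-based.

Step 1: pivot at (0,0) is 2.
  row1 ← row1 − (-3)·row0  ⇒  L[1][0]=-3, U row1=(0, -3, -2)
  row2 ← row2 − (4)·row0  ⇒  L[2][0]=4, U row2=(0, -12, -5)
Step 2: pivot at (1,1) is -3.
  row2 ← row2 − (4)·row1  ⇒  L[2][1]=4, U row2=(0, 0, 3)

U[2][2] = 3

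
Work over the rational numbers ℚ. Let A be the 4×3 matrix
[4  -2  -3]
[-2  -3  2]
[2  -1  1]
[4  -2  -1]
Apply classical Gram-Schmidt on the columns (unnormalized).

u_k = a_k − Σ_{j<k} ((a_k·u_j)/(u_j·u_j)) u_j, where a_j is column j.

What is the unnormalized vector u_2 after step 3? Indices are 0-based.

Step 1: u_0 = a_0 = (4, -2, 2, 4).
Step 2: u_1 = a_1 − (-3/10)·u_0 = (-4/5, -18/5, -2/5, -4/5).
Step 3: u_2 = a_2 − (-9/20)·u_0 − (-11/36)·u_1 = (-13/9, 0, 16/9, 5/9).

u_2 = (-13/9, 0, 16/9, 5/9)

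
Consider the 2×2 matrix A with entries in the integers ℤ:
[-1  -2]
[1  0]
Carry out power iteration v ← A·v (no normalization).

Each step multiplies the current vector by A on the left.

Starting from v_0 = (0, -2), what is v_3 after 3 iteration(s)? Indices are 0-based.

v_3 = (-4, -4)

v_0 = (0, -2).
v_1 = A·v_0 = (4, 0).
v_2 = A·v_1 = (-4, 4).
v_3 = A·v_2 = (-4, -4).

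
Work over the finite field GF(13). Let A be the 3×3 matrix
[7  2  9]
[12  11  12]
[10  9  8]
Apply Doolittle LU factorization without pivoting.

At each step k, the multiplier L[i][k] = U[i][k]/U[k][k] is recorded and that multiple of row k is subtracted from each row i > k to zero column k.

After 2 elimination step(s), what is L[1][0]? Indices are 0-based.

Step 1: pivot at (0,0) is 7.
  row1 ← row1 − (11)·row0  ⇒  L[1][0]=11, U row1=(0, 2, 4)
  row2 ← row2 − (7)·row0  ⇒  L[2][0]=7, U row2=(0, 8, 10)
Step 2: pivot at (1,1) is 2.
  row2 ← row2 − (4)·row1  ⇒  L[2][1]=4, U row2=(0, 0, 7)

L[1][0] = 11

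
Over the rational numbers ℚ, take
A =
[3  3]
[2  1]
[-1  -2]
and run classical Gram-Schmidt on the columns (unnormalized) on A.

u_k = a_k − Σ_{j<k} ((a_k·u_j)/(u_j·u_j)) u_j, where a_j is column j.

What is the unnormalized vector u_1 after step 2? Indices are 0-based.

u_1 = (3/14, -6/7, -15/14)

Step 1: u_0 = a_0 = (3, 2, -1).
Step 2: u_1 = a_1 − (13/14)·u_0 = (3/14, -6/7, -15/14).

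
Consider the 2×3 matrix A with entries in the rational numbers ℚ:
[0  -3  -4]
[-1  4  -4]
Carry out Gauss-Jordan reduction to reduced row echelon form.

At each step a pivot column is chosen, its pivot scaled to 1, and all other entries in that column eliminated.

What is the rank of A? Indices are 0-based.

step 1: exchange rows 0,1
step 1: normalize row 0 (÷-1) = (1, -4, 4)
step 2: normalize row 1 (÷-3) = (0, 1, 4/3)
  row 0: subtract -4×row1 = (1, 0, 28/3)

rank = 2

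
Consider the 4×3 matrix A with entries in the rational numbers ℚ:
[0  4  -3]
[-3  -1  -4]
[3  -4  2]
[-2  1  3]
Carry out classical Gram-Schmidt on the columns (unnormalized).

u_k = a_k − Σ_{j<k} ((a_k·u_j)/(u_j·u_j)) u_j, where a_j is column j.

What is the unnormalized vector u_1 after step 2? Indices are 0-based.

u_1 = (4, -5/2, -5/2, 0)

Step 1: u_0 = a_0 = (0, -3, 3, -2).
Step 2: u_1 = a_1 − (-1/2)·u_0 = (4, -5/2, -5/2, 0).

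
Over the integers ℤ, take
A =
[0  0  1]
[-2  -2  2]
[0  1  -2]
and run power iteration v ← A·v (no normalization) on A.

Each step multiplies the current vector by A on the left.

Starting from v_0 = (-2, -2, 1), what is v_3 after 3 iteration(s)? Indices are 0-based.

v_0 = (-2, -2, 1).
v_1 = A·v_0 = (1, 10, -4).
v_2 = A·v_1 = (-4, -30, 18).
v_3 = A·v_2 = (18, 104, -66).

v_3 = (18, 104, -66)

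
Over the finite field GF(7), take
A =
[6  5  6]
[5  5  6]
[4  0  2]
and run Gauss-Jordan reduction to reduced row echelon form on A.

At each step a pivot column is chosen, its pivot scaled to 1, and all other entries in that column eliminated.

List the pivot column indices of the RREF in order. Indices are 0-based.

pivot(0,0)=6: scale R0 → (1, 2, 1)
  clear (1,0): R1 −= (5)R0 → (0, 2, 1)
  clear (2,0): R2 −= (4)R0 → (0, 6, 5)
pivot(1,1)=2: scale R1 → (0, 1, 4)
  clear (0,1): R0 −= (2)R1 → (1, 0, 0)
  clear (2,1): R2 −= (6)R1 → (0, 0, 2)
pivot(2,2)=2: scale R2 → (0, 0, 1)
  clear (1,2): R1 −= (4)R2 → (0, 1, 0)

pivot columns: 0, 1, 2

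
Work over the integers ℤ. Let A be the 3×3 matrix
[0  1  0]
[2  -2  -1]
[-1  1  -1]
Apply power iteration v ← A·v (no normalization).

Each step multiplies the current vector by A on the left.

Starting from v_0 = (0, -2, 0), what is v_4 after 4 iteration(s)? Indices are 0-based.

v_0 = (0, -2, 0).
v_1 = A·v_0 = (-2, 4, -2).
v_2 = A·v_1 = (4, -10, 8).
v_3 = A·v_2 = (-10, 20, -22).
v_4 = A·v_3 = (20, -38, 52).

v_4 = (20, -38, 52)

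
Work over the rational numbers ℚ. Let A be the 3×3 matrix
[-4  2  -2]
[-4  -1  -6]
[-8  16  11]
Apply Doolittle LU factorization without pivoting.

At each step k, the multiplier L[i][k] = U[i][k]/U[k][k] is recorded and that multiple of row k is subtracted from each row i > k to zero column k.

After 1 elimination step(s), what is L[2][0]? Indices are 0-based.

L[2][0] = 2

[col 0] pivot -4
  R1 -= 1*R0 → (0, -3, -4)  (L[1][0] := 1)
  R2 -= 2*R0 → (0, 12, 15)  (L[2][0] := 2)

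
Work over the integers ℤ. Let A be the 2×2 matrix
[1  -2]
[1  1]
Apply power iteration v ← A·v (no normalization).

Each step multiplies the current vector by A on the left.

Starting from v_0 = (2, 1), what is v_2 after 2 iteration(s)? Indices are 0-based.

v_0 = (2, 1).
v_1 = A·v_0 = (0, 3).
v_2 = A·v_1 = (-6, 3).

v_2 = (-6, 3)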